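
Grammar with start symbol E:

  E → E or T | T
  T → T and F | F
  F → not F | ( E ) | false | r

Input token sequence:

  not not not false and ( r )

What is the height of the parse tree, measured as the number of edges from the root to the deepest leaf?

[E [T [T [F not [F not [F not [F false]]]]] and [F ( [E [T [F r]]] )]]]

7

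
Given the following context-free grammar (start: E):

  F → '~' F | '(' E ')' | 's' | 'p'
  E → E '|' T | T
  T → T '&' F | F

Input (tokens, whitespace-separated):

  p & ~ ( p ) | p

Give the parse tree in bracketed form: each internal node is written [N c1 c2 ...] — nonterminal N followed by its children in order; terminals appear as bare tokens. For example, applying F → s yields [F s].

[E [E [T [T [F p]] & [F ~ [F ( [E [T [F p]]] )]]]] | [T [F p]]]

E
E | T
T | T
T & F | T
F & F | T
p & F | T
p & ~ F | T
p & ~ ( E ) | T
p & ~ ( T ) | T
p & ~ ( F ) | T
p & ~ ( p ) | T
p & ~ ( p ) | F
p & ~ ( p ) | p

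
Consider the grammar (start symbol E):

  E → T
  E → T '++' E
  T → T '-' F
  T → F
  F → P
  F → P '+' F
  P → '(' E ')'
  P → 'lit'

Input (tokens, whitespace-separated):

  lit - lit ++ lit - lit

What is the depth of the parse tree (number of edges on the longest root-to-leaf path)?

[E [T [T [F [P lit]]] - [F [P lit]]] ++ [E [T [T [F [P lit]]] - [F [P lit]]]]]

6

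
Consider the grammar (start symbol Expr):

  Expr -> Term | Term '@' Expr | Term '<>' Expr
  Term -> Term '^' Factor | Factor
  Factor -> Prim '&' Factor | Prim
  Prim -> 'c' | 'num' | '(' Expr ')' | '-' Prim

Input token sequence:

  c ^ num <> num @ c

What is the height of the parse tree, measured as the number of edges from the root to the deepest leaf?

6

[Expr [Term [Term [Factor [Prim c]]] ^ [Factor [Prim num]]] <> [Expr [Term [Factor [Prim num]]] @ [Expr [Term [Factor [Prim c]]]]]]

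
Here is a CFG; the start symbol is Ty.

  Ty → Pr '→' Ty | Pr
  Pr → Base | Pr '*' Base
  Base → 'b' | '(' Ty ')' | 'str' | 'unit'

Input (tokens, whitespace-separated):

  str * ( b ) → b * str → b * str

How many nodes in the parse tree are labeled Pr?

7

[Ty [Pr [Pr [Base str]] * [Base ( [Ty [Pr [Base b]]] )]] → [Ty [Pr [Pr [Base b]] * [Base str]] → [Ty [Pr [Pr [Base b]] * [Base str]]]]]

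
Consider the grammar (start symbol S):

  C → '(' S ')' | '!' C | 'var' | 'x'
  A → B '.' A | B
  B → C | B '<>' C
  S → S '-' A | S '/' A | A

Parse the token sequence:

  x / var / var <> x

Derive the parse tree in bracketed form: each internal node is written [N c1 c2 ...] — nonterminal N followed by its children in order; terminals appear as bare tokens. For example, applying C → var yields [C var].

S
S / A
S / A / A
A / A / A
B / A / A
C / A / A
x / A / A
x / B / A
x / C / A
x / var / A
x / var / B
x / var / B <> C
x / var / C <> C
x / var / var <> C
x / var / var <> x

[S [S [S [A [B [C x]]]] / [A [B [C var]]]] / [A [B [B [C var]] <> [C x]]]]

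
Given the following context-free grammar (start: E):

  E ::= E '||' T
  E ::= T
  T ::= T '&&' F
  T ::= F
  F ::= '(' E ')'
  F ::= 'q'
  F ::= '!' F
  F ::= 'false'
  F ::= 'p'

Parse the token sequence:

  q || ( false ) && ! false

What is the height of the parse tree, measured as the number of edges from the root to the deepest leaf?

[E [E [T [F q]]] || [T [T [F ( [E [T [F false]]] )]] && [F ! [F false]]]]

7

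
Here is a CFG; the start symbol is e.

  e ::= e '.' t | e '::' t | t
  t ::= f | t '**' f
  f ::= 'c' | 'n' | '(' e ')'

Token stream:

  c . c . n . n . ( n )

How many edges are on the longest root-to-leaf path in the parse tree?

7

[e [e [e [e [e [t [f c]]] . [t [f c]]] . [t [f n]]] . [t [f n]]] . [t [f ( [e [t [f n]]] )]]]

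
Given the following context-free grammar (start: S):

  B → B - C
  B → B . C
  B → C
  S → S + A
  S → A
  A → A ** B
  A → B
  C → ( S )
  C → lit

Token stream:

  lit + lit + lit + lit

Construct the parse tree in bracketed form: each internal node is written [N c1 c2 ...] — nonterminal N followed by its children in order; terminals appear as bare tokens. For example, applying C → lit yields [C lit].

[S [S [S [S [A [B [C lit]]]] + [A [B [C lit]]]] + [A [B [C lit]]]] + [A [B [C lit]]]]

S
S + A
S + A + A
S + A + A + A
A + A + A + A
B + A + A + A
C + A + A + A
lit + A + A + A
lit + B + A + A
lit + C + A + A
lit + lit + A + A
lit + lit + B + A
lit + lit + C + A
lit + lit + lit + A
lit + lit + lit + B
lit + lit + lit + C
lit + lit + lit + lit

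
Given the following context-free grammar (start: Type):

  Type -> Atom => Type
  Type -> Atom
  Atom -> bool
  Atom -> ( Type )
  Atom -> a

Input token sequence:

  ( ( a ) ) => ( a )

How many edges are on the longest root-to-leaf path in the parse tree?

6

[Type [Atom ( [Type [Atom ( [Type [Atom a]] )]] )] => [Type [Atom ( [Type [Atom a]] )]]]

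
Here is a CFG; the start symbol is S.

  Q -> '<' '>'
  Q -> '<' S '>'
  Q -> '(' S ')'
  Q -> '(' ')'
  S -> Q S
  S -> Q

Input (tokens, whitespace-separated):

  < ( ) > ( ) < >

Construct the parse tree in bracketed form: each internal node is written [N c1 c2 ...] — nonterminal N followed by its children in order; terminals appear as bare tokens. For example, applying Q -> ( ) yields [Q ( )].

S
Q S
< S > S
< Q > S
< ( ) > S
< ( ) > Q S
< ( ) > ( ) S
< ( ) > ( ) Q
< ( ) > ( ) < >

[S [Q < [S [Q ( )]] >] [S [Q ( )] [S [Q < >]]]]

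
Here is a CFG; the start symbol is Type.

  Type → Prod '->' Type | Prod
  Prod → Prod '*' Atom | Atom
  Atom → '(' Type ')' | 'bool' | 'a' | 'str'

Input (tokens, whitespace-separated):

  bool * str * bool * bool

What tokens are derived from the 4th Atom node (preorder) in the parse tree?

[Type [Prod [Prod [Prod [Prod [Atom bool]] * [Atom str]] * [Atom bool]] * [Atom bool]]]

bool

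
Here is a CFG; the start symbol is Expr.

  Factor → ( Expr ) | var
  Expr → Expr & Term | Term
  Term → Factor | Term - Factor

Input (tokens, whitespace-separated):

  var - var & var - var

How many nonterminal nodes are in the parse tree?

10

[Expr [Expr [Term [Term [Factor var]] - [Factor var]]] & [Term [Term [Factor var]] - [Factor var]]]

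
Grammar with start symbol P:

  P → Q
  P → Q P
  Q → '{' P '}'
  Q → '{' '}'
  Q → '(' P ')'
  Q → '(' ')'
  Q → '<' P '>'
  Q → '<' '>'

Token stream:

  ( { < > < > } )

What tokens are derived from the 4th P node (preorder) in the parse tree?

[P [Q ( [P [Q { [P [Q < >] [P [Q < >]]] }]] )]]

< >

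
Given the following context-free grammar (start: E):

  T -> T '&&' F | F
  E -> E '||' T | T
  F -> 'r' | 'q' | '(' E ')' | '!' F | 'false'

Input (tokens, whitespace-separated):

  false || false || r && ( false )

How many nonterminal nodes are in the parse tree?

14

[E [E [E [T [F false]]] || [T [F false]]] || [T [T [F r]] && [F ( [E [T [F false]]] )]]]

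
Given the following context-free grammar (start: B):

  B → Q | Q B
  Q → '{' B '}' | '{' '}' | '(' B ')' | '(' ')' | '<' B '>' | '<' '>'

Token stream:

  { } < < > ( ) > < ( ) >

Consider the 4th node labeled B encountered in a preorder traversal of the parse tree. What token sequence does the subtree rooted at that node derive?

[B [Q { }] [B [Q < [B [Q < >] [B [Q ( )]]] >] [B [Q < [B [Q ( )]] >]]]]

( )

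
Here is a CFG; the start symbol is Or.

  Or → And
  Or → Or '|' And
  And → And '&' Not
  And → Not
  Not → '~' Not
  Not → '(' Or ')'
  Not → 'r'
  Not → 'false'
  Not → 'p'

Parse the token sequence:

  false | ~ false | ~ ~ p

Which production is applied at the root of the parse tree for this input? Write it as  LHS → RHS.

[Or [Or [Or [And [Not false]]] | [And [Not ~ [Not false]]]] | [And [Not ~ [Not ~ [Not p]]]]]

Or → Or '|' And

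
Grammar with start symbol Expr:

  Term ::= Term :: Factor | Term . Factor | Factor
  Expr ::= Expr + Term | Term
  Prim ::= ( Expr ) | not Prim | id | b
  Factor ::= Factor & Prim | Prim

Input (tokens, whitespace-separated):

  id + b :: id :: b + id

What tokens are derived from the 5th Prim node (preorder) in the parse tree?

[Expr [Expr [Expr [Term [Factor [Prim id]]]] + [Term [Term [Term [Factor [Prim b]]] :: [Factor [Prim id]]] :: [Factor [Prim b]]]] + [Term [Factor [Prim id]]]]

id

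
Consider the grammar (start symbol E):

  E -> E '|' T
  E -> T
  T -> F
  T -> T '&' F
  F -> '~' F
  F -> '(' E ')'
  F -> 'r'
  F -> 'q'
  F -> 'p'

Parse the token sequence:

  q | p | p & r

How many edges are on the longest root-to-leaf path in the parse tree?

[E [E [E [T [F q]]] | [T [F p]]] | [T [T [F p]] & [F r]]]

5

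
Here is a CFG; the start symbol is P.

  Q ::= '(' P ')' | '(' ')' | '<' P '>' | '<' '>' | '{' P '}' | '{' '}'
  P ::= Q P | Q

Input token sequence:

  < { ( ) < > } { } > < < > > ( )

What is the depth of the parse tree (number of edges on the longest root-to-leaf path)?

[P [Q < [P [Q { [P [Q ( )] [P [Q < >]]] }] [P [Q { }]]] >] [P [Q < [P [Q < >]] >] [P [Q ( )]]]]

7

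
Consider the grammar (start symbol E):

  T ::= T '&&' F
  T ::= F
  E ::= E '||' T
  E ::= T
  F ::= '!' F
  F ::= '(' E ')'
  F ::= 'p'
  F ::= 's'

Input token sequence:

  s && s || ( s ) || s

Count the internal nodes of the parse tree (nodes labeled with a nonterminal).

[E [E [E [T [T [F s]] && [F s]]] || [T [F ( [E [T [F s]]] )]]] || [T [F s]]]

14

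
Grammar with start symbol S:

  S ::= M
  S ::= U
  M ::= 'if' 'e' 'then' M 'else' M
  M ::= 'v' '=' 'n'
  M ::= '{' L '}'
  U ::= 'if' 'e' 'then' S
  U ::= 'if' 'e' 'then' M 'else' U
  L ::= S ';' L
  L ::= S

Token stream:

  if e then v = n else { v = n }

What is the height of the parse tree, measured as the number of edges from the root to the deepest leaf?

[S [M if e then [M v = n] else [M { [L [S [M v = n]]] }]]]

6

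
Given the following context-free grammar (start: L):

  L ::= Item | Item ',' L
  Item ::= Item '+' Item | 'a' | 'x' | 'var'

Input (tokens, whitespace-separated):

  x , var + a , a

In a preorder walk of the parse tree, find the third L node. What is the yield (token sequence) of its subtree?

[L [Item x] , [L [Item [Item var] + [Item a]] , [L [Item a]]]]

a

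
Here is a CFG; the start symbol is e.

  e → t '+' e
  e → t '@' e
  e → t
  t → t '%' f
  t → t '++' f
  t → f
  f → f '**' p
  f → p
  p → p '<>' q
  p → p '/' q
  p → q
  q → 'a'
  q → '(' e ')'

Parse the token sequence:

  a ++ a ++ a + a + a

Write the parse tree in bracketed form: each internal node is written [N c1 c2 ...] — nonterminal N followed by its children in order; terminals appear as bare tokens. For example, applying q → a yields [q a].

[e [t [t [t [f [p [q a]]]] ++ [f [p [q a]]]] ++ [f [p [q a]]]] + [e [t [f [p [q a]]]] + [e [t [f [p [q a]]]]]]]

e
t + e
t ++ f + e
t ++ f ++ f + e
f ++ f ++ f + e
p ++ f ++ f + e
q ++ f ++ f + e
a ++ f ++ f + e
a ++ p ++ f + e
a ++ q ++ f + e
a ++ a ++ f + e
a ++ a ++ p + e
a ++ a ++ q + e
a ++ a ++ a + e
a ++ a ++ a + t + e
a ++ a ++ a + f + e
a ++ a ++ a + p + e
a ++ a ++ a + q + e
a ++ a ++ a + a + e
a ++ a ++ a + a + t
a ++ a ++ a + a + f
a ++ a ++ a + a + p
a ++ a ++ a + a + q
a ++ a ++ a + a + a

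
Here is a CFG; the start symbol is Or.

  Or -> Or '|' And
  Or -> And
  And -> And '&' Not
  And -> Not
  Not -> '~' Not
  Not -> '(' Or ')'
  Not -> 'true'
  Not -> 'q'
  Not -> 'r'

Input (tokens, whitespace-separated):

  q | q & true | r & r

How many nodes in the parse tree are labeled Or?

[Or [Or [Or [And [Not q]]] | [And [And [Not q]] & [Not true]]] | [And [And [Not r]] & [Not r]]]

3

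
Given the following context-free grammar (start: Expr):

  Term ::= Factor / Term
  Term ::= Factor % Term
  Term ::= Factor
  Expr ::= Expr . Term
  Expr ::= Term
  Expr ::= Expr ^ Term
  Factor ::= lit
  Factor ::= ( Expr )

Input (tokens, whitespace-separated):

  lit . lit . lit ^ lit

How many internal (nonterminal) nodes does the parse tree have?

[Expr [Expr [Expr [Expr [Term [Factor lit]]] . [Term [Factor lit]]] . [Term [Factor lit]]] ^ [Term [Factor lit]]]

12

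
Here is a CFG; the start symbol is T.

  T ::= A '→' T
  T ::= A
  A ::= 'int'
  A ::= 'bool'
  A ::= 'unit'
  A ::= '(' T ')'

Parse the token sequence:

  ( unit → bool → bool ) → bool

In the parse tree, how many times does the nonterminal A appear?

5

[T [A ( [T [A unit] → [T [A bool] → [T [A bool]]]] )] → [T [A bool]]]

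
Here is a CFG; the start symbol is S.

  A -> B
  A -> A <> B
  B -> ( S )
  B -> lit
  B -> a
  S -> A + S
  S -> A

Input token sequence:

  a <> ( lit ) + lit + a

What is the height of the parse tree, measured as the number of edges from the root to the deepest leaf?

6

[S [A [A [B a]] <> [B ( [S [A [B lit]]] )]] + [S [A [B lit]] + [S [A [B a]]]]]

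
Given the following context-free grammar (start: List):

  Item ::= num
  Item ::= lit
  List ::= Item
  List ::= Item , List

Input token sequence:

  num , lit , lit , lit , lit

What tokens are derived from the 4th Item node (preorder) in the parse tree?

lit

[List [Item num] , [List [Item lit] , [List [Item lit] , [List [Item lit] , [List [Item lit]]]]]]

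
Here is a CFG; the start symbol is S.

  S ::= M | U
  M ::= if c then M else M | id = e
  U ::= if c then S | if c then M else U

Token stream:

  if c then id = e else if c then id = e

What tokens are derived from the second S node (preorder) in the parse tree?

id = e

[S [U if c then [M id = e] else [U if c then [S [M id = e]]]]]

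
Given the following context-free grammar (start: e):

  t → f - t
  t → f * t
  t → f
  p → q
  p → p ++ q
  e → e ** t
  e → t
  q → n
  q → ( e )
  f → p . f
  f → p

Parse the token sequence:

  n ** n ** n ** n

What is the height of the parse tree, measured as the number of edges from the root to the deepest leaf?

[e [e [e [e [t [f [p [q n]]]]] ** [t [f [p [q n]]]]] ** [t [f [p [q n]]]]] ** [t [f [p [q n]]]]]

8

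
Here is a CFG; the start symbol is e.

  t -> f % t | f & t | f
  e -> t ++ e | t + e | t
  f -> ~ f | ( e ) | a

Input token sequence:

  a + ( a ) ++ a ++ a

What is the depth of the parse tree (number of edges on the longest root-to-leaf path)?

7

[e [t [f a]] + [e [t [f ( [e [t [f a]]] )]] ++ [e [t [f a]] ++ [e [t [f a]]]]]]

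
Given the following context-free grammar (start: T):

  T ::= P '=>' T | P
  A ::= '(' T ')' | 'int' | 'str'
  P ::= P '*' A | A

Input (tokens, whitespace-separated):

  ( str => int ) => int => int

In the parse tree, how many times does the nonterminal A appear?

5

[T [P [A ( [T [P [A str]] => [T [P [A int]]]] )]] => [T [P [A int]] => [T [P [A int]]]]]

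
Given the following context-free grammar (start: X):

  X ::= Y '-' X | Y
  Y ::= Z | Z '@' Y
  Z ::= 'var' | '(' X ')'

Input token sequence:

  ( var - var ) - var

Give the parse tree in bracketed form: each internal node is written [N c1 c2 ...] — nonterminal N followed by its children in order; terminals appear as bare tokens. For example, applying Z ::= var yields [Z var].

[X [Y [Z ( [X [Y [Z var]] - [X [Y [Z var]]]] )]] - [X [Y [Z var]]]]

X
Y - X
Z - X
( X ) - X
( Y - X ) - X
( Z - X ) - X
( var - X ) - X
( var - Y ) - X
( var - Z ) - X
( var - var ) - X
( var - var ) - Y
( var - var ) - Z
( var - var ) - var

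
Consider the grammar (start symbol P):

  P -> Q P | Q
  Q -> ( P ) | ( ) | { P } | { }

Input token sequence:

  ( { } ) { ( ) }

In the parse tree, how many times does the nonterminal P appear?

[P [Q ( [P [Q { }]] )] [P [Q { [P [Q ( )]] }]]]

4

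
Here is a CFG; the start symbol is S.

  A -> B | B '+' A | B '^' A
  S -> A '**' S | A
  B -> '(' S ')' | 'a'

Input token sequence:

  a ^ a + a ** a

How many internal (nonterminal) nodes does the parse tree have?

10

[S [A [B a] ^ [A [B a] + [A [B a]]]] ** [S [A [B a]]]]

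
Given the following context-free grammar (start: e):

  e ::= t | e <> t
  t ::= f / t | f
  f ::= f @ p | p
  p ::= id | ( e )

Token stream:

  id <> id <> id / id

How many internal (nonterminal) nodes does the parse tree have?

[e [e [e [t [f [p id]]]] <> [t [f [p id]]]] <> [t [f [p id]] / [t [f [p id]]]]]

15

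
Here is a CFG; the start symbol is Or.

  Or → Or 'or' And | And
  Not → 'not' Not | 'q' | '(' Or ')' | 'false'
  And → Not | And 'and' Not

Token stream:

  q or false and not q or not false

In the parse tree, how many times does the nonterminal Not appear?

[Or [Or [Or [And [Not q]]] or [And [And [Not false]] and [Not not [Not q]]]] or [And [Not not [Not false]]]]

6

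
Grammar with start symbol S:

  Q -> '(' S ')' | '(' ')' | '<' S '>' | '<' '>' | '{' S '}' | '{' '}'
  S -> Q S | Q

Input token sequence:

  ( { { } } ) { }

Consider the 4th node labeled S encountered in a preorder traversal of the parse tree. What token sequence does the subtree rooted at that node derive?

[S [Q ( [S [Q { [S [Q { }]] }]] )] [S [Q { }]]]

{ }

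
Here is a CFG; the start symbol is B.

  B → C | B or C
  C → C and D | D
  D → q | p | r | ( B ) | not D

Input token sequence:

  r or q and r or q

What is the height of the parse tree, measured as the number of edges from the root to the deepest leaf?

5

[B [B [B [C [D r]]] or [C [C [D q]] and [D r]]] or [C [D q]]]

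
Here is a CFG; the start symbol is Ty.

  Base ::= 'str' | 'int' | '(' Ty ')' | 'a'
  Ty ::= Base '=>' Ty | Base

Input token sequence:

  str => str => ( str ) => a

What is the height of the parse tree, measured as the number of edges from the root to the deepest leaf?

[Ty [Base str] => [Ty [Base str] => [Ty [Base ( [Ty [Base str]] )] => [Ty [Base a]]]]]

6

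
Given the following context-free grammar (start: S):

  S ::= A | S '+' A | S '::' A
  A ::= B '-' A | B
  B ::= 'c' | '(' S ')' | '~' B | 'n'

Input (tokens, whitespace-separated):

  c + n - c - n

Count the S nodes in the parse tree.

[S [S [A [B c]]] + [A [B n] - [A [B c] - [A [B n]]]]]

2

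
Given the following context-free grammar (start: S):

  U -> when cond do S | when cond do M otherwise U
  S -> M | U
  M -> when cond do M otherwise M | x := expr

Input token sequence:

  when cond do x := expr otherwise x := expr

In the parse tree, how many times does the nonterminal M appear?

[S [M when cond do [M x := expr] otherwise [M x := expr]]]

3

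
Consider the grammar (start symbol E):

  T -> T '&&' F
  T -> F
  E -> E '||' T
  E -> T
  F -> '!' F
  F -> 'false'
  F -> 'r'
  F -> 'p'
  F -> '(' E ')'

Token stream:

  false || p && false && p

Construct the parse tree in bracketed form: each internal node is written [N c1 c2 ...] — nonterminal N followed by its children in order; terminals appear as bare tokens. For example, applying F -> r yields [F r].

E
E || T
T || T
F || T
false || T
false || T && F
false || T && F && F
false || F && F && F
false || p && F && F
false || p && false && F
false || p && false && p

[E [E [T [F false]]] || [T [T [T [F p]] && [F false]] && [F p]]]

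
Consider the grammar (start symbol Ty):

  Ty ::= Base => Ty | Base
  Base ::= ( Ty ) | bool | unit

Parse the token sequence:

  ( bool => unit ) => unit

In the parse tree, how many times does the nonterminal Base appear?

[Ty [Base ( [Ty [Base bool] => [Ty [Base unit]]] )] => [Ty [Base unit]]]

4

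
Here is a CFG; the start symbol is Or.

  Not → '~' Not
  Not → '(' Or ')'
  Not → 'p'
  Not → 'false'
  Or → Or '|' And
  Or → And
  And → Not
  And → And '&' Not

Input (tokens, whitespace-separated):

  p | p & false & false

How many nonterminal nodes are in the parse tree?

[Or [Or [And [Not p]]] | [And [And [And [Not p]] & [Not false]] & [Not false]]]

10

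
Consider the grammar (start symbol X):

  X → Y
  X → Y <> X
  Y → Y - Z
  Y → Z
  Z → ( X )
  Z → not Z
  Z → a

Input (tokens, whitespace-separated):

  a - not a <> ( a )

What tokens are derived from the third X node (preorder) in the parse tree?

a

[X [Y [Y [Z a]] - [Z not [Z a]]] <> [X [Y [Z ( [X [Y [Z a]]] )]]]]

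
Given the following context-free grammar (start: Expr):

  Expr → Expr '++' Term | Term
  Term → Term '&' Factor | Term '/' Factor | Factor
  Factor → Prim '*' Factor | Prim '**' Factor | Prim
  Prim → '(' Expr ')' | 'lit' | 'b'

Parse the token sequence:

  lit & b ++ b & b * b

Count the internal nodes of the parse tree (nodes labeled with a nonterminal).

16

[Expr [Expr [Term [Term [Factor [Prim lit]]] & [Factor [Prim b]]]] ++ [Term [Term [Factor [Prim b]]] & [Factor [Prim b] * [Factor [Prim b]]]]]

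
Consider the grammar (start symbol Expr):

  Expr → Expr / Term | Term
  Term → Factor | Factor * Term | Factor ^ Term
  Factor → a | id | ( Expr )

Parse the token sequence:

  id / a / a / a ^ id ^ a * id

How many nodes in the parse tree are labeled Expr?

[Expr [Expr [Expr [Expr [Term [Factor id]]] / [Term [Factor a]]] / [Term [Factor a]]] / [Term [Factor a] ^ [Term [Factor id] ^ [Term [Factor a] * [Term [Factor id]]]]]]

4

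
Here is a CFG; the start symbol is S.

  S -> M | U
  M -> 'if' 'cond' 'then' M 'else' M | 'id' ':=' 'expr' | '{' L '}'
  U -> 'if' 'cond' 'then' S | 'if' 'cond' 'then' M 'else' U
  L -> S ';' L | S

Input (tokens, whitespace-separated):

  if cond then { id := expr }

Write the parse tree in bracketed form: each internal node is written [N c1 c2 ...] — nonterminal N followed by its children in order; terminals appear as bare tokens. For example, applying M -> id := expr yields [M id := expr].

S
U
if cond then S
if cond then M
if cond then { L }
if cond then { S }
if cond then { M }
if cond then { id := expr }

[S [U if cond then [S [M { [L [S [M id := expr]]] }]]]]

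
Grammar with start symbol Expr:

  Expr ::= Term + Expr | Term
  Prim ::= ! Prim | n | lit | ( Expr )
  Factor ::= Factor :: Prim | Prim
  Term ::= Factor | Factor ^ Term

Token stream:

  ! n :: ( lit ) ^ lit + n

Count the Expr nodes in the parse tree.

[Expr [Term [Factor [Factor [Prim ! [Prim n]]] :: [Prim ( [Expr [Term [Factor [Prim lit]]]] )]] ^ [Term [Factor [Prim lit]]]] + [Expr [Term [Factor [Prim n]]]]]

3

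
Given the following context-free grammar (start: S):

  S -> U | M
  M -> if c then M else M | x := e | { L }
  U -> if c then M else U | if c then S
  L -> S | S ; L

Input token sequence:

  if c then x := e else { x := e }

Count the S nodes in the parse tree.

2

[S [M if c then [M x := e] else [M { [L [S [M x := e]]] }]]]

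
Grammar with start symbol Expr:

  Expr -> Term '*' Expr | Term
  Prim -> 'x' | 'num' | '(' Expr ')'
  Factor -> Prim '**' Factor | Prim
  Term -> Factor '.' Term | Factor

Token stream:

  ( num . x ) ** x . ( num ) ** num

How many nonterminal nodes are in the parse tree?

22

[Expr [Term [Factor [Prim ( [Expr [Term [Factor [Prim num]] . [Term [Factor [Prim x]]]]] )] ** [Factor [Prim x]]] . [Term [Factor [Prim ( [Expr [Term [Factor [Prim num]]]] )] ** [Factor [Prim num]]]]]]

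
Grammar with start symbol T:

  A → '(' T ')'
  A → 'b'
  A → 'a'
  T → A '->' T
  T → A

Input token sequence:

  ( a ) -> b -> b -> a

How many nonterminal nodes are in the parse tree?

10

[T [A ( [T [A a]] )] -> [T [A b] -> [T [A b] -> [T [A a]]]]]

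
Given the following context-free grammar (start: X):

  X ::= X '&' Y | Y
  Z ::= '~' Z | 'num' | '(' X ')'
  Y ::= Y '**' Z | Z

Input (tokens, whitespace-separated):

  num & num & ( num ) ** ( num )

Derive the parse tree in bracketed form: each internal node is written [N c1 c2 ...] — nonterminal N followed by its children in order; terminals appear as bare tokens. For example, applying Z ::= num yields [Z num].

[X [X [X [Y [Z num]]] & [Y [Z num]]] & [Y [Y [Z ( [X [Y [Z num]]] )]] ** [Z ( [X [Y [Z num]]] )]]]

X
X & Y
X & Y & Y
Y & Y & Y
Z & Y & Y
num & Y & Y
num & Z & Y
num & num & Y
num & num & Y ** Z
num & num & Z ** Z
num & num & ( X ) ** Z
num & num & ( Y ) ** Z
num & num & ( Z ) ** Z
num & num & ( num ) ** Z
num & num & ( num ) ** ( X )
num & num & ( num ) ** ( Y )
num & num & ( num ) ** ( Z )
num & num & ( num ) ** ( num )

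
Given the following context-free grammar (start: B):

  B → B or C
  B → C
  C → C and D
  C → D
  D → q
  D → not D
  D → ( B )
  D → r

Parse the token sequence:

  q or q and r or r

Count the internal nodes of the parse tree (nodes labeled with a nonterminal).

[B [B [B [C [D q]]] or [C [C [D q]] and [D r]]] or [C [D r]]]

11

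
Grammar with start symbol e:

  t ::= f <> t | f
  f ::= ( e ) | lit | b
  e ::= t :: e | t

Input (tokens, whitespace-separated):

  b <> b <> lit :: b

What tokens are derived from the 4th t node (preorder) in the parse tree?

b

[e [t [f b] <> [t [f b] <> [t [f lit]]]] :: [e [t [f b]]]]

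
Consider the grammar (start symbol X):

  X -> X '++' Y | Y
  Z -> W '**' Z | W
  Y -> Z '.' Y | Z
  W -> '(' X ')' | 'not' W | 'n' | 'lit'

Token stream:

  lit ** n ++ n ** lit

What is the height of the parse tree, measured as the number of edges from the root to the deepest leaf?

[X [X [Y [Z [W lit] ** [Z [W n]]]]] ++ [Y [Z [W n] ** [Z [W lit]]]]]

6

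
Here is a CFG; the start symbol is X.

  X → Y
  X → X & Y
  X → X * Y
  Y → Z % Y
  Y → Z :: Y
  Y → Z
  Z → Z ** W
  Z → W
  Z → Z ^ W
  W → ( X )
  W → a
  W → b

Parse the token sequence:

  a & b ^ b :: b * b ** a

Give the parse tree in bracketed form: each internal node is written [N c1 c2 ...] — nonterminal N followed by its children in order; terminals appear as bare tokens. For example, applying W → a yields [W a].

X
X * Y
X & Y * Y
Y & Y * Y
Z & Y * Y
W & Y * Y
a & Y * Y
a & Z :: Y * Y
a & Z ^ W :: Y * Y
a & W ^ W :: Y * Y
a & b ^ W :: Y * Y
a & b ^ b :: Y * Y
a & b ^ b :: Z * Y
a & b ^ b :: W * Y
a & b ^ b :: b * Y
a & b ^ b :: b * Z
a & b ^ b :: b * Z ** W
a & b ^ b :: b * W ** W
a & b ^ b :: b * b ** W
a & b ^ b :: b * b ** a

[X [X [X [Y [Z [W a]]]] & [Y [Z [Z [W b]] ^ [W b]] :: [Y [Z [W b]]]]] * [Y [Z [Z [W b]] ** [W a]]]]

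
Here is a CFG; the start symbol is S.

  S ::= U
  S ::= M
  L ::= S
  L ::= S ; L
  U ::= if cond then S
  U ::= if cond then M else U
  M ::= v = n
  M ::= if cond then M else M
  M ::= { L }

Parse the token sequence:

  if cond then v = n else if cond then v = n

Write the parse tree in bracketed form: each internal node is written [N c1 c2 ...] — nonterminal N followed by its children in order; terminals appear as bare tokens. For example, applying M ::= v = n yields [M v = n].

[S [U if cond then [M v = n] else [U if cond then [S [M v = n]]]]]

S
U
if cond then M else U
if cond then v = n else U
if cond then v = n else if cond then S
if cond then v = n else if cond then M
if cond then v = n else if cond then v = n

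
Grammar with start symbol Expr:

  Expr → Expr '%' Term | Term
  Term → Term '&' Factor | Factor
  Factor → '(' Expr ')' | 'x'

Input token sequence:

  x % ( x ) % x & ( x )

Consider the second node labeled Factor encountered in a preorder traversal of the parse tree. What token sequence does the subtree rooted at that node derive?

( x )

[Expr [Expr [Expr [Term [Factor x]]] % [Term [Factor ( [Expr [Term [Factor x]]] )]]] % [Term [Term [Factor x]] & [Factor ( [Expr [Term [Factor x]]] )]]]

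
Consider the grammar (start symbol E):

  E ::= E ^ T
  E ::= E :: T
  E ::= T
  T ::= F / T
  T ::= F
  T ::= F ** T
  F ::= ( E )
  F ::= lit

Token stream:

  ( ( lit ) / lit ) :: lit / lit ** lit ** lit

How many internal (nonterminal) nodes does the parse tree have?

[E [E [T [F ( [E [T [F ( [E [T [F lit]]] )] / [T [F lit]]]] )]]] :: [T [F lit] / [T [F lit] ** [T [F lit] ** [T [F lit]]]]]]

20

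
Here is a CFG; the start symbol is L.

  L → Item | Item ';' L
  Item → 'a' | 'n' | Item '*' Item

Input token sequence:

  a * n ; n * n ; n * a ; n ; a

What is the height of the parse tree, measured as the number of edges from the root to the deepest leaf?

[L [Item [Item a] * [Item n]] ; [L [Item [Item n] * [Item n]] ; [L [Item [Item n] * [Item a]] ; [L [Item n] ; [L [Item a]]]]]]

6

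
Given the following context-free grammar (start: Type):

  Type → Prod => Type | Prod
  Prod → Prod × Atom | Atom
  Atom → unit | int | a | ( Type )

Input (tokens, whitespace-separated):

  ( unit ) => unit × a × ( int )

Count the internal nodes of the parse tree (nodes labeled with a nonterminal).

[Type [Prod [Atom ( [Type [Prod [Atom unit]]] )]] => [Type [Prod [Prod [Prod [Atom unit]] × [Atom a]] × [Atom ( [Type [Prod [Atom int]]] )]]]]

16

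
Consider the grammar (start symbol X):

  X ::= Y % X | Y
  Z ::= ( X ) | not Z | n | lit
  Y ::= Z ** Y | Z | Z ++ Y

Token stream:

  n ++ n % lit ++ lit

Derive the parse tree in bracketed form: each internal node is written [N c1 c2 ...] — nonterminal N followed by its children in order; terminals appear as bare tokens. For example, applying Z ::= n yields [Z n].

[X [Y [Z n] ++ [Y [Z n]]] % [X [Y [Z lit] ++ [Y [Z lit]]]]]

X
Y % X
Z ++ Y % X
n ++ Y % X
n ++ Z % X
n ++ n % X
n ++ n % Y
n ++ n % Z ++ Y
n ++ n % lit ++ Y
n ++ n % lit ++ Z
n ++ n % lit ++ lit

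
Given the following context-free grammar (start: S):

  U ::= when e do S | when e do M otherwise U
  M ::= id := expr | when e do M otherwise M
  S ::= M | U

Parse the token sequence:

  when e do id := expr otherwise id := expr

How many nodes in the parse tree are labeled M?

3

[S [M when e do [M id := expr] otherwise [M id := expr]]]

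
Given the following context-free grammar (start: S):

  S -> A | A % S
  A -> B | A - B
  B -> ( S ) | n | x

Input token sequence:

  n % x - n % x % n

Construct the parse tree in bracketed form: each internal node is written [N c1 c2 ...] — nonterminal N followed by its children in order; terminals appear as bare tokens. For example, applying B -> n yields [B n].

S
A % S
B % S
n % S
n % A % S
n % A - B % S
n % B - B % S
n % x - B % S
n % x - n % S
n % x - n % A % S
n % x - n % B % S
n % x - n % x % S
n % x - n % x % A
n % x - n % x % B
n % x - n % x % n

[S [A [B n]] % [S [A [A [B x]] - [B n]] % [S [A [B x]] % [S [A [B n]]]]]]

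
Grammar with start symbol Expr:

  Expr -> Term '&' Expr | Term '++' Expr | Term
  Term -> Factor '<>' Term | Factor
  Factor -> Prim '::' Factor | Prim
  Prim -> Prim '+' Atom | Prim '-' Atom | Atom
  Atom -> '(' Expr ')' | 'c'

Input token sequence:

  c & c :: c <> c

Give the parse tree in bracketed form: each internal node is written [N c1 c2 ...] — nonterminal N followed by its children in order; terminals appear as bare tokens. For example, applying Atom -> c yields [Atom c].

[Expr [Term [Factor [Prim [Atom c]]]] & [Expr [Term [Factor [Prim [Atom c]] :: [Factor [Prim [Atom c]]]] <> [Term [Factor [Prim [Atom c]]]]]]]

Expr
Term & Expr
Factor & Expr
Prim & Expr
Atom & Expr
c & Expr
c & Term
c & Factor <> Term
c & Prim :: Factor <> Term
c & Atom :: Factor <> Term
c & c :: Factor <> Term
c & c :: Prim <> Term
c & c :: Atom <> Term
c & c :: c <> Term
c & c :: c <> Factor
c & c :: c <> Prim
c & c :: c <> Atom
c & c :: c <> c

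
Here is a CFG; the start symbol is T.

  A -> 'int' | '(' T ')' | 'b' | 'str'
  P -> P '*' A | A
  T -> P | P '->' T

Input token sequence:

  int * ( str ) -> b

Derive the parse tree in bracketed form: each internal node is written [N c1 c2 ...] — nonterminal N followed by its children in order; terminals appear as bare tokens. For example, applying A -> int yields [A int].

[T [P [P [A int]] * [A ( [T [P [A str]]] )]] -> [T [P [A b]]]]

T
P -> T
P * A -> T
A * A -> T
int * A -> T
int * ( T ) -> T
int * ( P ) -> T
int * ( A ) -> T
int * ( str ) -> T
int * ( str ) -> P
int * ( str ) -> A
int * ( str ) -> b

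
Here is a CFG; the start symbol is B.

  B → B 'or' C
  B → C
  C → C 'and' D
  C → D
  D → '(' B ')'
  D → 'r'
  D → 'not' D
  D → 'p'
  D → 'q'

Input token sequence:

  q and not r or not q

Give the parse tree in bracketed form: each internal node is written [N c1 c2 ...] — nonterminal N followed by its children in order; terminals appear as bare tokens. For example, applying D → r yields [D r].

[B [B [C [C [D q]] and [D not [D r]]]] or [C [D not [D q]]]]

B
B or C
C or C
C and D or C
D and D or C
q and D or C
q and not D or C
q and not r or C
q and not r or D
q and not r or not D
q and not r or not q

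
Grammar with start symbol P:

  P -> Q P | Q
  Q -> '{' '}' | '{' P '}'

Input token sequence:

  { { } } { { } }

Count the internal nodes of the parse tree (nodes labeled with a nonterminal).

8

[P [Q { [P [Q { }]] }] [P [Q { [P [Q { }]] }]]]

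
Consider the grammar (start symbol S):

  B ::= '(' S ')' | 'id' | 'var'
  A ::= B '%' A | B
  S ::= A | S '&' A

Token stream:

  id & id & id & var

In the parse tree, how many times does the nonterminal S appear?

4

[S [S [S [S [A [B id]]] & [A [B id]]] & [A [B id]]] & [A [B var]]]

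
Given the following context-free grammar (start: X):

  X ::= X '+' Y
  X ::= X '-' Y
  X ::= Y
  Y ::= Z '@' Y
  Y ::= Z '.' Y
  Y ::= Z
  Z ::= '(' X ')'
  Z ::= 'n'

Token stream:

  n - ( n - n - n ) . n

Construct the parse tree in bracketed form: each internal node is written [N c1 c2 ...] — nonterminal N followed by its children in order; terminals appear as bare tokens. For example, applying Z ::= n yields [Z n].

X
X - Y
Y - Y
Z - Y
n - Y
n - Z . Y
n - ( X ) . Y
n - ( X - Y ) . Y
n - ( X - Y - Y ) . Y
n - ( Y - Y - Y ) . Y
n - ( Z - Y - Y ) . Y
n - ( n - Y - Y ) . Y
n - ( n - Z - Y ) . Y
n - ( n - n - Y ) . Y
n - ( n - n - Z ) . Y
n - ( n - n - n ) . Y
n - ( n - n - n ) . Z
n - ( n - n - n ) . n

[X [X [Y [Z n]]] - [Y [Z ( [X [X [X [Y [Z n]]] - [Y [Z n]]] - [Y [Z n]]] )] . [Y [Z n]]]]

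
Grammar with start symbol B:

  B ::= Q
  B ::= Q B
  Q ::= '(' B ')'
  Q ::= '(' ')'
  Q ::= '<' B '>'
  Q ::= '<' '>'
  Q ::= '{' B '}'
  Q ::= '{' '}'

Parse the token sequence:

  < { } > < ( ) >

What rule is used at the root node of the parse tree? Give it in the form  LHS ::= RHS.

[B [Q < [B [Q { }]] >] [B [Q < [B [Q ( )]] >]]]

B ::= Q B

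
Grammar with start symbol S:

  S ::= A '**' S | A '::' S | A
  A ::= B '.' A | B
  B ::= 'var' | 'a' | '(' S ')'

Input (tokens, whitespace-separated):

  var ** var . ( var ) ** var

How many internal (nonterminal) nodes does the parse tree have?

14

[S [A [B var]] ** [S [A [B var] . [A [B ( [S [A [B var]]] )]]] ** [S [A [B var]]]]]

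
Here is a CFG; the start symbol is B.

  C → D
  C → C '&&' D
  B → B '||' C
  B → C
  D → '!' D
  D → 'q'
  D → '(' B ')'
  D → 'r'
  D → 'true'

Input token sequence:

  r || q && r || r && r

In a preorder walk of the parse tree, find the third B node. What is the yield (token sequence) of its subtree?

r

[B [B [B [C [D r]]] || [C [C [D q]] && [D r]]] || [C [C [D r]] && [D r]]]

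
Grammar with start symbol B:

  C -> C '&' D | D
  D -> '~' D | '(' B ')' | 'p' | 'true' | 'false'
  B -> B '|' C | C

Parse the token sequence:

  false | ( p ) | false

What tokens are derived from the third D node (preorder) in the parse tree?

[B [B [B [C [D false]]] | [C [D ( [B [C [D p]]] )]]] | [C [D false]]]

p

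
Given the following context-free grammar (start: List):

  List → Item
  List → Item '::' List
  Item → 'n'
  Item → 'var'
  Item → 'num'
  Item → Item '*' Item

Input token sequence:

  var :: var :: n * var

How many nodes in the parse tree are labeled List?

[List [Item var] :: [List [Item var] :: [List [Item [Item n] * [Item var]]]]]

3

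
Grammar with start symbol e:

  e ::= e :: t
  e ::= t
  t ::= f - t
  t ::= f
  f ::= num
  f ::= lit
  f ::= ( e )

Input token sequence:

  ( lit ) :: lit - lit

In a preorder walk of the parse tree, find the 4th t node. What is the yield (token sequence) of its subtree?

lit

[e [e [t [f ( [e [t [f lit]]] )]]] :: [t [f lit] - [t [f lit]]]]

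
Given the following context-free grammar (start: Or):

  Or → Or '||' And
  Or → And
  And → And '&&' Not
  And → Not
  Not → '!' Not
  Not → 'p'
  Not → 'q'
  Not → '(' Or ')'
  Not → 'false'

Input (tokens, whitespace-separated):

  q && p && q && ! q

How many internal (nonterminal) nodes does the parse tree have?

[Or [And [And [And [And [Not q]] && [Not p]] && [Not q]] && [Not ! [Not q]]]]

10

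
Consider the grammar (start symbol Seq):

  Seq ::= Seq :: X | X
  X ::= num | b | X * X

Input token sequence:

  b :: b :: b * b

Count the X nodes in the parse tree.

5

[Seq [Seq [Seq [X b]] :: [X b]] :: [X [X b] * [X b]]]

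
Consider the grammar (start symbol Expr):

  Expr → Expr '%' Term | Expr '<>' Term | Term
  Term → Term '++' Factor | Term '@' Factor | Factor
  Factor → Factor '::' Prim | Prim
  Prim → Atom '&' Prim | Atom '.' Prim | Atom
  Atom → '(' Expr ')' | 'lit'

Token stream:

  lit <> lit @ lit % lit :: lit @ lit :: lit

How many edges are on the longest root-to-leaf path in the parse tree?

[Expr [Expr [Expr [Term [Factor [Prim [Atom lit]]]]] <> [Term [Term [Factor [Prim [Atom lit]]]] @ [Factor [Prim [Atom lit]]]]] % [Term [Term [Factor [Factor [Prim [Atom lit]]] :: [Prim [Atom lit]]]] @ [Factor [Factor [Prim [Atom lit]]] :: [Prim [Atom lit]]]]]

7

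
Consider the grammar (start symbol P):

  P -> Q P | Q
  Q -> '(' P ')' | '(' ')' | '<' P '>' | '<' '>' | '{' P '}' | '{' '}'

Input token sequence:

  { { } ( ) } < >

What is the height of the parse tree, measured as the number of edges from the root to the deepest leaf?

[P [Q { [P [Q { }] [P [Q ( )]]] }] [P [Q < >]]]

5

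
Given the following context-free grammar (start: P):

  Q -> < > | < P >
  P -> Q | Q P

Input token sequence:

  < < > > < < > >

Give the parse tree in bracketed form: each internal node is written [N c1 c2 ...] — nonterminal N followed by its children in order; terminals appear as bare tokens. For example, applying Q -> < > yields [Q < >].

P
Q P
< P > P
< Q > P
< < > > P
< < > > Q
< < > > < P >
< < > > < Q >
< < > > < < > >

[P [Q < [P [Q < >]] >] [P [Q < [P [Q < >]] >]]]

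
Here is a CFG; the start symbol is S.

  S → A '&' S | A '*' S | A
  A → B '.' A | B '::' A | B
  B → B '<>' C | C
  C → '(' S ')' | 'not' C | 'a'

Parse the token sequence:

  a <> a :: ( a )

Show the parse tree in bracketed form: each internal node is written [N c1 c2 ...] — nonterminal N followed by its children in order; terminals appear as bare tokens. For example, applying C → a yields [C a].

S
A
B :: A
B <> C :: A
C <> C :: A
a <> C :: A
a <> a :: A
a <> a :: B
a <> a :: C
a <> a :: ( S )
a <> a :: ( A )
a <> a :: ( B )
a <> a :: ( C )
a <> a :: ( a )

[S [A [B [B [C a]] <> [C a]] :: [A [B [C ( [S [A [B [C a]]]] )]]]]]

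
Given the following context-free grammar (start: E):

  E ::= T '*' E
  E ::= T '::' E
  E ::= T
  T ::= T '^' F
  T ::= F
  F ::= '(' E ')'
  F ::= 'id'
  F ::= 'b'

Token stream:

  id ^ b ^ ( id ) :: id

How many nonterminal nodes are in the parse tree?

13

[E [T [T [T [F id]] ^ [F b]] ^ [F ( [E [T [F id]]] )]] :: [E [T [F id]]]]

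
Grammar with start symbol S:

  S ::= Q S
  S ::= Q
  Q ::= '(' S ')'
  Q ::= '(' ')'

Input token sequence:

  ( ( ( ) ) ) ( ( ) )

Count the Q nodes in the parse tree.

[S [Q ( [S [Q ( [S [Q ( )]] )]] )] [S [Q ( [S [Q ( )]] )]]]

5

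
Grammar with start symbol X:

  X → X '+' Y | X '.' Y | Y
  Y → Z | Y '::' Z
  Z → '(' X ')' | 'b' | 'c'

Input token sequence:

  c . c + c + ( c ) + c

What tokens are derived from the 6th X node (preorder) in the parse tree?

[X [X [X [X [X [Y [Z c]]] . [Y [Z c]]] + [Y [Z c]]] + [Y [Z ( [X [Y [Z c]]] )]]] + [Y [Z c]]]

c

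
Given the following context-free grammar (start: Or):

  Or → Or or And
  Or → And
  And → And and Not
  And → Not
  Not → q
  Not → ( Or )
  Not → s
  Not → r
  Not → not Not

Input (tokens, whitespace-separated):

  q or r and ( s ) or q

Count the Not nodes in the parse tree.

5

[Or [Or [Or [And [Not q]]] or [And [And [Not r]] and [Not ( [Or [And [Not s]]] )]]] or [And [Not q]]]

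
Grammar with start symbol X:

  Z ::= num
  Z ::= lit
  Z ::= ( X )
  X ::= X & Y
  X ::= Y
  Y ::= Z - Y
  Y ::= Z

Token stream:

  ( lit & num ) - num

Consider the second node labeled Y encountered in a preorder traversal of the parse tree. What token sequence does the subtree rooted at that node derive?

[X [Y [Z ( [X [X [Y [Z lit]]] & [Y [Z num]]] )] - [Y [Z num]]]]

lit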